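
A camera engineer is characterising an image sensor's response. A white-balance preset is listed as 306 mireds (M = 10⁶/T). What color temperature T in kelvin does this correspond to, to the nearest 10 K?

T = 10⁶ / 306 = 3267.97 K → 3270 K.

3270 K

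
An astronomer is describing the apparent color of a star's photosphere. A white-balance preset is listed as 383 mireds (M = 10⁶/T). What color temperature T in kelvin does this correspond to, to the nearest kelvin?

2611 K

T = 10⁶ / 383 = 2610.97 K → 2611 K.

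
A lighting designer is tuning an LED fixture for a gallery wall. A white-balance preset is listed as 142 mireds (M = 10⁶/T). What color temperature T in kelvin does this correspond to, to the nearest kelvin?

7042 K

T = 10⁶ / 142 = 7042.25 K → 7042 K.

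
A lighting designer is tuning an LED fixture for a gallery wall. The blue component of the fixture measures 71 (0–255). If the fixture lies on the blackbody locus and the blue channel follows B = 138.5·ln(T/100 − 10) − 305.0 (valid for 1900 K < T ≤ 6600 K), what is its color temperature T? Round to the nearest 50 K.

ln(t − 10) = (71 + 305.0) / 138.5 = 2.7148.
t − 10 = e^2.7148 = 15.102, so t = 25.102.
T = 100·t = 2510 K → 2500 K to the nearest 50 K.

2500 K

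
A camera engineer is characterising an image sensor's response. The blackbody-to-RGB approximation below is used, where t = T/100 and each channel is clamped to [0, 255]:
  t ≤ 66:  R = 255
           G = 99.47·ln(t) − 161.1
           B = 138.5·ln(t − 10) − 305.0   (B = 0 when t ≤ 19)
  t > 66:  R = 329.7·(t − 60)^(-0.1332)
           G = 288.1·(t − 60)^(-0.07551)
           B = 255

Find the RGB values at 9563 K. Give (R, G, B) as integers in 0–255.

t = 9563/100 = 95.63; the t > 66 branch applies.
R = 329.7·(95.63 − 60)^(-0.1332) = 329.7·35.63^(-0.1332) = 329.7·0.62130 = 204.841.
G = 288.1·(95.63 − 60)^(-0.07551) = 288.1·35.63^(-0.07551) = 288.1·0.76352 = 219.971.
B = 255 by definition for t > 66.
Rounded: (205, 220, 255).

(205, 220, 255)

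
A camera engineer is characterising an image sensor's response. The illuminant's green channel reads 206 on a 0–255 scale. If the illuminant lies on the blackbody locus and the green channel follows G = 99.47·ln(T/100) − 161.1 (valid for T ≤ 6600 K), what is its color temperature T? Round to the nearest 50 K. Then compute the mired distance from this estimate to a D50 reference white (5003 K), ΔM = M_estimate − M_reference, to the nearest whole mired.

+50 mireds

ln t = (206 + 161.1) / 99.47 = 3.6906.
t = e^3.6906 = 40.067.
T = 100·t = 4007 K → 4000 K to the nearest 50 K.
M_estimate = 10⁶/4000 = 250.00; M_reference = 10⁶/5003 = 199.88.
ΔM = 250.00 − 199.88 = 50.12 → +50 mireds.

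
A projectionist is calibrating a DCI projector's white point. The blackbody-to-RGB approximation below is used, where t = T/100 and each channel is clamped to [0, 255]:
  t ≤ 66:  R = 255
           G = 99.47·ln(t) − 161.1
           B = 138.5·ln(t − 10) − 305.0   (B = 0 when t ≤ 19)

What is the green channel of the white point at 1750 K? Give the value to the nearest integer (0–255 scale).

124

t = 1750/100 = 17.5; the t ≤ 66 branch applies.
G = 99.47·ln 17.5 − 161.1 = 99.47·2.8622 − 161.1 = 123.603.
Rounded: 124.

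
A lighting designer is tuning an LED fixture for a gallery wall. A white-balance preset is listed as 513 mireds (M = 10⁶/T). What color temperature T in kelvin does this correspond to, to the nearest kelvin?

T = 10⁶ / 513 = 1949.32 K → 1949 K.

1949 K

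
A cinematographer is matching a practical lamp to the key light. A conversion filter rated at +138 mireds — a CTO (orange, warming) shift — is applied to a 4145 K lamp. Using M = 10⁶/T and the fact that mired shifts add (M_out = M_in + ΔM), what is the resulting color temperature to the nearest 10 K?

2640 K

M_in = 10⁶/4145 = 241.25 mireds.
M_out = 241.25 + (+138) = 379.25 mireds.
T_out = 10⁶/379.25 = 2636.8 K → 2640 K.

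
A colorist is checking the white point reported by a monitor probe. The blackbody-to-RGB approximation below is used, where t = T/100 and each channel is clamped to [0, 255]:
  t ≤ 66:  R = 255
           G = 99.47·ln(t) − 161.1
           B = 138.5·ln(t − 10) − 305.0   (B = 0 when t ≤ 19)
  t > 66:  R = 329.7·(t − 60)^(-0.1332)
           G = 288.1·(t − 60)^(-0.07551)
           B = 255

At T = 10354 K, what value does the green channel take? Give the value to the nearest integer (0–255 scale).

217

t = 10354/100 = 103.54; the t > 66 branch applies.
G = 288.1·(103.54 − 60)^(-0.07551) = 288.1·43.54^(-0.07551) = 288.1·0.75205 = 216.666.
Rounded: 217.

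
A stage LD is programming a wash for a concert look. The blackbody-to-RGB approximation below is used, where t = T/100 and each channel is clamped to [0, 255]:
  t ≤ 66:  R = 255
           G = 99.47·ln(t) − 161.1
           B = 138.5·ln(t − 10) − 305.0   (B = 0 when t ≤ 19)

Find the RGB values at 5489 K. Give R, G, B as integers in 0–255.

R=255, G=237, B=222

t = 5489/100 = 54.89; the t ≤ 66 branch applies.
R = 255 by definition for t ≤ 66.
G = 99.47·ln 54.89 − 161.1 = 99.47·4.0053 − 161.1 = 237.310.
B = 138.5·ln(54.89 − 10) − 305.0 = 138.5·ln 44.89 − 305.0 = 138.5·3.8042 − 305.0 = 221.884.
Rounded: (255, 237, 222).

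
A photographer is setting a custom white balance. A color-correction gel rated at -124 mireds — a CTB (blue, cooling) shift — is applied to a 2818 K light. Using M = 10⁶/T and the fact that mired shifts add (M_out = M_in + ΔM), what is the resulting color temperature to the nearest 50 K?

M_in = 10⁶/2818 = 354.86 mireds.
M_out = 354.86 + (-124) = 230.86 mireds.
T_out = 10⁶/230.86 = 4331.6 K → 4350 K.

4350 K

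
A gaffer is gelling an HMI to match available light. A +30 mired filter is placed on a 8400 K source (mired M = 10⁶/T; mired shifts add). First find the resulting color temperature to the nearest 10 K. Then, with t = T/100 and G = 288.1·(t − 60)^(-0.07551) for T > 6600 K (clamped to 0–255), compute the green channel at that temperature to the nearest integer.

248

M_in = 10⁶/8400 = 119.05; M_out = 119.05 + (+30) = 149.05.
T_out = 10⁶/149.05 = 6709.3 K → 6710 K; t = 67.1.
G = 288.1·(67.1 − 60)^(-0.07551) = 288.1·7.1^(-0.07551) = 288.1·0.86243 = 248.465.
Rounded: 248.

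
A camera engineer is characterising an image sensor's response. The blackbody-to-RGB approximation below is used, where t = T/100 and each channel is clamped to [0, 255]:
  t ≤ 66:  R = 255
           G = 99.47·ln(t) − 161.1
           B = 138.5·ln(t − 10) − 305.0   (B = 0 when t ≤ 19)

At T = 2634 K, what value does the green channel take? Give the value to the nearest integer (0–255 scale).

t = 2634/100 = 26.34; the t ≤ 66 branch applies.
G = 99.47·ln 26.34 − 161.1 = 99.47·3.2711 − 161.1 = 164.275.
Rounded: 164.

164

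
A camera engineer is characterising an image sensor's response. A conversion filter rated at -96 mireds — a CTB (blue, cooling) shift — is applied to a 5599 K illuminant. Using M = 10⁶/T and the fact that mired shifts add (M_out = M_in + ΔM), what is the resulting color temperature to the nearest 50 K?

12100 K

M_in = 10⁶/5599 = 178.60 mireds.
M_out = 178.60 + (-96) = 82.60 mireds.
T_out = 10⁶/82.60 = 12106.1 K → 12100 K.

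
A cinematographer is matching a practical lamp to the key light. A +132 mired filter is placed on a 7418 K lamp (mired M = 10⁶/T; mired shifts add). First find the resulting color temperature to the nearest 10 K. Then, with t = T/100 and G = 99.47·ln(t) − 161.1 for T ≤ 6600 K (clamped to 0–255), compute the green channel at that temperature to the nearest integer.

199

M_in = 10⁶/7418 = 134.81; M_out = 134.81 + (+132) = 266.81.
T_out = 10⁶/266.81 = 3748.0 K → 3750 K; t = 37.5.
G = 99.47·ln 37.5 − 161.1 = 99.47·3.6243 − 161.1 = 199.413.
Rounded: 199.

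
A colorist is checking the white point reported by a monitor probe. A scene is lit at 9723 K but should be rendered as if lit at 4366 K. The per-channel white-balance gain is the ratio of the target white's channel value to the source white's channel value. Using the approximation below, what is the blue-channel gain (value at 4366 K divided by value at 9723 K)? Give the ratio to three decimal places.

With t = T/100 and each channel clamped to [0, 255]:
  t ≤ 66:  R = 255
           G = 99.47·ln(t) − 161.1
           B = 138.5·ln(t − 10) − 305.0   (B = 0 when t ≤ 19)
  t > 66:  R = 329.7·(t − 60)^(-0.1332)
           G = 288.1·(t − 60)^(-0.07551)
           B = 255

0.714

At 9723 K (t = 97.23):
  B = 255 by definition for t > 66.
At 4366 K (t = 43.66):
  B = 138.5·ln(43.66 − 10) − 305.0 = 138.5·ln 33.66 − 305.0 = 138.5·3.5163 − 305.0 = 182.009.
Gain = 182.009 / 255.000 = 0.7138 → 0.714.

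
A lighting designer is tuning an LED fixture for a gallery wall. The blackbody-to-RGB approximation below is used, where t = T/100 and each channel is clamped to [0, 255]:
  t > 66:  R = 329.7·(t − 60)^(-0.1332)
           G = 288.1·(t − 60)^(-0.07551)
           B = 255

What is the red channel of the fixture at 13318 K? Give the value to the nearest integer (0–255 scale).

t = 13318/100 = 133.18; the t > 66 branch applies.
R = 329.7·(133.18 − 60)^(-0.1332) = 329.7·73.18^(-0.1332) = 329.7·0.56450 = 186.115.
Rounded: 186.

186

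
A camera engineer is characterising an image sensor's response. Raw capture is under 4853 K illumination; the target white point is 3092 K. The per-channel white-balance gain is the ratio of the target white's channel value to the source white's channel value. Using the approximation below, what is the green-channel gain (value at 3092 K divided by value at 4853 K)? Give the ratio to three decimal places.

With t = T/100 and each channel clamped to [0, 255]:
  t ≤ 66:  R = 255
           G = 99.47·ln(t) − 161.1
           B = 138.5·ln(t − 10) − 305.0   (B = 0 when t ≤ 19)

At 4853 K (t = 48.53):
  G = 99.47·ln 48.53 − 161.1 = 99.47·3.8822 − 161.1 = 225.061.
At 3092 K (t = 30.92):
  G = 99.47·ln 30.92 − 161.1 = 99.47·3.4314 − 161.1 = 180.222.
Gain = 180.222 / 225.061 = 0.8008 → 0.801.

0.801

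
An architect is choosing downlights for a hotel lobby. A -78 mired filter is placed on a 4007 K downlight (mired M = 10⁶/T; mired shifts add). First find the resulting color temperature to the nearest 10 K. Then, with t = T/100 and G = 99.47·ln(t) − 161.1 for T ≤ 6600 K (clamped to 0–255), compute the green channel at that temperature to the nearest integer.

M_in = 10⁶/4007 = 249.56; M_out = 249.56 + (-78) = 171.56.
T_out = 10⁶/171.56 = 5828.8 K → 5830 K; t = 58.3.
G = 99.47·ln 58.3 − 161.1 = 99.47·4.0656 − 161.1 = 243.305.
Rounded: 243.

243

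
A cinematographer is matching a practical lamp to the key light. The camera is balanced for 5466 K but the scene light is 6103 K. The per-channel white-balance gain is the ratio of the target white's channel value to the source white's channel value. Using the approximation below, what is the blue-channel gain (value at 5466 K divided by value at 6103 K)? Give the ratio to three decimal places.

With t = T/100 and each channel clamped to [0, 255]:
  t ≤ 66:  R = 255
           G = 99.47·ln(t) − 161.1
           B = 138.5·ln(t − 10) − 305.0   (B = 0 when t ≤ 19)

At 6103 K (t = 61.03):
  B = 138.5·ln(61.03 − 10) − 305.0 = 138.5·ln 51.03 − 305.0 = 138.5·3.9324 − 305.0 = 239.639.
At 5466 K (t = 54.66):
  B = 138.5·ln(54.66 − 10) − 305.0 = 138.5·ln 44.66 − 305.0 = 138.5·3.7991 − 305.0 = 221.172.
Gain = 221.172 / 239.639 = 0.9229 → 0.923.

0.923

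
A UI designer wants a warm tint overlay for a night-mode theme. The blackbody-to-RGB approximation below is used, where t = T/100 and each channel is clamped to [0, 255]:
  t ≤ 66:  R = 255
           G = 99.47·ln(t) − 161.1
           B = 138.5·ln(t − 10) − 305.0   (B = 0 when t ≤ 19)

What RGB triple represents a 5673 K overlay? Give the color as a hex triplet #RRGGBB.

t = 5673/100 = 56.73; the t ≤ 66 branch applies.
R = 255 by definition for t ≤ 66.
G = 99.47·ln 56.73 − 161.1 = 99.47·4.0383 − 161.1 = 240.590.
B = 138.5·ln(56.73 − 10) − 305.0 = 138.5·ln 46.73 − 305.0 = 138.5·3.8444 − 305.0 = 227.448.
Rounded: (255, 241, 227).
In hex: #FFF1E3.

#FFF1E3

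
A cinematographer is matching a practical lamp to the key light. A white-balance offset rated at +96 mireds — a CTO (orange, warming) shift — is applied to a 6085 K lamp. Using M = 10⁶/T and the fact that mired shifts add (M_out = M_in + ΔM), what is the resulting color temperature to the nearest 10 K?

M_in = 10⁶/6085 = 164.34 mireds.
M_out = 164.34 + (+96) = 260.34 mireds.
T_out = 10⁶/260.34 = 3841.2 K → 3840 K.

3840 K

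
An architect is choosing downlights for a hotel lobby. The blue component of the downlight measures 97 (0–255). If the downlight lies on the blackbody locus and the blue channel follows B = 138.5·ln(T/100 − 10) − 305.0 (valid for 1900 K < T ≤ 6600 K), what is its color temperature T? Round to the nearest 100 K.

ln(t − 10) = (97 + 305.0) / 138.5 = 2.9025.
t − 10 = e^2.9025 = 18.220, so t = 28.220.
T = 100·t = 2822 K → 2800 K to the nearest 100 K.

2800 K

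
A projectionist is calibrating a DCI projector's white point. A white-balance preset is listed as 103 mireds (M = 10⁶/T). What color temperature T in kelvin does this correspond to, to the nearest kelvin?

9709 K

T = 10⁶ / 103 = 9708.74 K → 9709 K.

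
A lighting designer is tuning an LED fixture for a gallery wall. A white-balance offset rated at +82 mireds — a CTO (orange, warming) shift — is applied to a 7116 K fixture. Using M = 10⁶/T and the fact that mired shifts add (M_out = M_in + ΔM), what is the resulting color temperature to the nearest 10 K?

M_in = 10⁶/7116 = 140.53 mireds.
M_out = 140.53 + (+82) = 222.53 mireds.
T_out = 10⁶/222.53 = 4493.8 K → 4490 K.

4490 K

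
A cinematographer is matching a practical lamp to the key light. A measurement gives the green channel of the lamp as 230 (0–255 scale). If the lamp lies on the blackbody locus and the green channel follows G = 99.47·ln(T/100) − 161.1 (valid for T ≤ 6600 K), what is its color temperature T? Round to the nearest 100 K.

ln t = (230 + 161.1) / 99.47 = 3.9318.
t = e^3.9318 = 51.001.
T = 100·t = 5100 K → 5100 K to the nearest 100 K.

5100 K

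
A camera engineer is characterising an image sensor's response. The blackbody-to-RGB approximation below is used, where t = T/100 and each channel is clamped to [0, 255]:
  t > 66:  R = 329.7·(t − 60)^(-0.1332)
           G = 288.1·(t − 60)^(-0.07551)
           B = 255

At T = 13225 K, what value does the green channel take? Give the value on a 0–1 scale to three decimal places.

t = 13225/100 = 132.25; the t > 66 branch applies.
G = 288.1·(132.25 − 60)^(-0.07551) = 288.1·72.25^(-0.07551) = 288.1·0.72383 = 208.537.
On a 0–1 scale: 208.537/255 = 0.8178 → 0.818.

0.818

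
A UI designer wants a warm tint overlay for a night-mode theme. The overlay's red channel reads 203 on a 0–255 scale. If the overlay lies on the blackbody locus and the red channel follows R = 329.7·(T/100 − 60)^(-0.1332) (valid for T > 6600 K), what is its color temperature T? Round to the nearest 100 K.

(t − 60)^(-0.1332) = 203/329.7 = 0.61571.
t − 60 = 0.61571^(1/-0.1332) = 0.61571^(-7.508) = 38.129, so t = 98.129.
T = 100·t = 9813 K → 9800 K to the nearest 100 K.

9800 K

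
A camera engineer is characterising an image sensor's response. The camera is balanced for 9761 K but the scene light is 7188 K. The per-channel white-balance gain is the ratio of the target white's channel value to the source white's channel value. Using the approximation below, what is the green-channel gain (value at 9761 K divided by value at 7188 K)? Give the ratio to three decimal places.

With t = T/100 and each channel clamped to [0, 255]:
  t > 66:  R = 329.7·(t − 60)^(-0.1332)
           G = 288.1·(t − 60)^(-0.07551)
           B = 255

At 7188 K (t = 71.88):
  G = 288.1·(71.88 − 60)^(-0.07551) = 288.1·11.88^(-0.07551) = 288.1·0.82955 = 238.992.
At 9761 K (t = 97.61):
  G = 288.1·(97.61 − 60)^(-0.07551) = 288.1·37.61^(-0.07551) = 288.1·0.76041 = 219.075.
Gain = 219.075 / 238.992 = 0.9167 → 0.917.

0.917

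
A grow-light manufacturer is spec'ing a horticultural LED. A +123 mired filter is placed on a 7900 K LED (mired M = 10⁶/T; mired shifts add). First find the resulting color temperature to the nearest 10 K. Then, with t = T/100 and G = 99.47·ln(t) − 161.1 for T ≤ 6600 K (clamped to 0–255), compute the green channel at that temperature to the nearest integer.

M_in = 10⁶/7900 = 126.58; M_out = 126.58 + (+123) = 249.58.
T_out = 10⁶/249.58 = 4006.7 K → 4010 K; t = 40.1.
G = 99.47·ln 40.1 − 161.1 = 99.47·3.6914 − 161.1 = 206.081.
Rounded: 206.

206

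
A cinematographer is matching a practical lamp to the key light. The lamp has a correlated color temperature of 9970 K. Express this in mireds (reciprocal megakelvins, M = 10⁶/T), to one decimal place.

M = 10⁶ / 9970 = 100.301 → 100.3 mireds.

100.3 mireds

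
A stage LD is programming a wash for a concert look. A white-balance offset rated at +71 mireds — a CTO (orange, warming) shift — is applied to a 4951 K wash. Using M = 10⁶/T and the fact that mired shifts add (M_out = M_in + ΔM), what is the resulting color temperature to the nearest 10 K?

M_in = 10⁶/4951 = 201.98 mireds.
M_out = 201.98 + (+71) = 272.98 mireds.
T_out = 10⁶/272.98 = 3663.3 K → 3660 K.

3660 K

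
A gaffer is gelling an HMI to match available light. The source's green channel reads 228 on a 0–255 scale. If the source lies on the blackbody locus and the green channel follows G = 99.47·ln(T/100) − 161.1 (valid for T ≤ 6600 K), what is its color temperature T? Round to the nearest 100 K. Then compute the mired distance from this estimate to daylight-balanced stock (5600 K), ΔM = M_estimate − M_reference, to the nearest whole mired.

+21 mireds

ln t = (228 + 161.1) / 99.47 = 3.9117.
t = e^3.9117 = 49.985.
T = 100·t = 4999 K → 5000 K to the nearest 100 K.
M_estimate = 10⁶/5000 = 200.00; M_reference = 10⁶/5600 = 178.57.
ΔM = 200.00 − 178.57 = 21.43 → +21 mireds.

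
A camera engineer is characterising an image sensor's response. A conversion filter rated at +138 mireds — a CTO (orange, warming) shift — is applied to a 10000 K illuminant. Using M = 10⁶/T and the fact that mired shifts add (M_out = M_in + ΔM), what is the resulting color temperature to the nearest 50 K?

M_in = 10⁶/10000 = 100.00 mireds.
M_out = 100.00 + (+138) = 238.00 mireds.
T_out = 10⁶/238.00 = 4201.7 K → 4200 K.

4200 K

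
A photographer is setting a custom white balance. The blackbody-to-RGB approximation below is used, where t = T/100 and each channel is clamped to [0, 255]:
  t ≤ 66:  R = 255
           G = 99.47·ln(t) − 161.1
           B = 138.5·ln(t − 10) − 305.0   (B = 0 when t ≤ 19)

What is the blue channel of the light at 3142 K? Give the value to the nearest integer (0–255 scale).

t = 3142/100 = 31.42; the t ≤ 66 branch applies.
B = 138.5·ln(31.42 − 10) − 305.0 = 138.5·ln 21.42 − 305.0 = 138.5·3.0643 − 305.0 = 119.409.
Rounded: 119.

119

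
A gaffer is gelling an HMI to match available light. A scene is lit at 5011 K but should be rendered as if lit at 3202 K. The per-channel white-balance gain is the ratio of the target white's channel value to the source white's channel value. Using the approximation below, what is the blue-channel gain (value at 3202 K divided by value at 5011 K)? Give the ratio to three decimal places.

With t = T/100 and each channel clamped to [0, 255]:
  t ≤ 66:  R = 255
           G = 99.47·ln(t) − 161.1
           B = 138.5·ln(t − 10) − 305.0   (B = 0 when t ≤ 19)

0.597

At 5011 K (t = 50.11):
  B = 138.5·ln(50.11 − 10) − 305.0 = 138.5·ln 40.11 − 305.0 = 138.5·3.6916 − 305.0 = 206.290.
At 3202 K (t = 32.02):
  B = 138.5·ln(32.02 − 10) − 305.0 = 138.5·ln 22.02 − 305.0 = 138.5·3.0920 − 305.0 = 123.235.
Gain = 123.235 / 206.290 = 0.5974 → 0.597.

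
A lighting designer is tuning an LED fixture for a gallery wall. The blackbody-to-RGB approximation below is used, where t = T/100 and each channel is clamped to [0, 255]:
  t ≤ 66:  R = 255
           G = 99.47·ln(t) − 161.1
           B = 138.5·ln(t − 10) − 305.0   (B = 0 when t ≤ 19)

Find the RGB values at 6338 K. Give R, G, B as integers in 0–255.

t = 6338/100 = 63.38; the t ≤ 66 branch applies.
R = 255 by definition for t ≤ 66.
G = 99.47·ln 63.38 − 161.1 = 99.47·4.1491 − 161.1 = 251.616.
B = 138.5·ln(63.38 − 10) − 305.0 = 138.5·ln 53.38 − 305.0 = 138.5·3.9774 − 305.0 = 245.875.
Rounded: (255, 252, 246).

R=255, G=252, B=246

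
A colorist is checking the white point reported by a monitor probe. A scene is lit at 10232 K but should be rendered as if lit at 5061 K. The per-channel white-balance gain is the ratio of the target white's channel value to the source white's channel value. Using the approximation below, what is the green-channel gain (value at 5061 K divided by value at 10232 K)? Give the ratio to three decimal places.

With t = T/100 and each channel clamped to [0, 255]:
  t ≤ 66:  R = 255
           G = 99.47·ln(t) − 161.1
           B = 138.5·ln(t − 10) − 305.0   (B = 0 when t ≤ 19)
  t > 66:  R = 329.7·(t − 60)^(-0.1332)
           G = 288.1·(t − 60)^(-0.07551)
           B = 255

At 10232 K (t = 102.32):
  G = 288.1·(102.32 − 60)^(-0.07551) = 288.1·42.32^(-0.07551) = 288.1·0.75367 = 217.131.
At 5061 K (t = 50.61):
  G = 99.47·ln 50.61 − 161.1 = 99.47·3.9241 − 161.1 = 229.235.
Gain = 229.235 / 217.131 = 1.0557 → 1.056.

1.056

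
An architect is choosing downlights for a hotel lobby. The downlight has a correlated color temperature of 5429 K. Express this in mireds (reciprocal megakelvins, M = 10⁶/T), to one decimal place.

M = 10⁶ / 5429 = 184.196 → 184.2 mireds.

184.2 mireds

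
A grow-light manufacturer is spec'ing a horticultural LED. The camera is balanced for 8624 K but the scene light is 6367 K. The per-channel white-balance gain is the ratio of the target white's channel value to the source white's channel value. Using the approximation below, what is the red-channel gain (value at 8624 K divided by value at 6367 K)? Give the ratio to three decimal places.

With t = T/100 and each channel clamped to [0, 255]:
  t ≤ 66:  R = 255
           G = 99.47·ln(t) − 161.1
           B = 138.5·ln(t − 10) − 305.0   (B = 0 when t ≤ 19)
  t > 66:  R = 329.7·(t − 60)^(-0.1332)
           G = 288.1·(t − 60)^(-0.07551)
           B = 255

0.837

At 6367 K (t = 63.67):
  R = 255 by definition for t ≤ 66.
At 8624 K (t = 86.24):
  R = 329.7·(86.24 − 60)^(-0.1332) = 329.7·26.24^(-0.1332) = 329.7·0.64713 = 213.360.
Gain = 213.360 / 255.000 = 0.8367 → 0.837.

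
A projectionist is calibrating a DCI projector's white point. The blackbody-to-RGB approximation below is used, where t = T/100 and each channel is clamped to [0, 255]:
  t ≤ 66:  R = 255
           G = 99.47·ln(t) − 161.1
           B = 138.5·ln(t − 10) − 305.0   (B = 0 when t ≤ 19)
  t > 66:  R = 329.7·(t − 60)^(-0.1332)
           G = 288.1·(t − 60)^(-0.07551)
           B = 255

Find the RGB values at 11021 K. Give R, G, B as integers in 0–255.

t = 11021/100 = 110.21; the t > 66 branch applies.
R = 329.7·(110.21 − 60)^(-0.1332) = 329.7·50.21^(-0.1332) = 329.7·0.59355 = 195.692.
G = 288.1·(110.21 − 60)^(-0.07551) = 288.1·50.21^(-0.07551) = 288.1·0.74400 = 214.347.
B = 255 by definition for t > 66.
Rounded: (196, 214, 255).

R=196, G=214, B=255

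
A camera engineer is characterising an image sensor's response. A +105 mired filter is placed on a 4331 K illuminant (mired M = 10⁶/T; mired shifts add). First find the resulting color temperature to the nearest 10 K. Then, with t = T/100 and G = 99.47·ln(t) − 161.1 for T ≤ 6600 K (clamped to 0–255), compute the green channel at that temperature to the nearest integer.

M_in = 10⁶/4331 = 230.89; M_out = 230.89 + (+105) = 335.89.
T_out = 10⁶/335.89 = 2977.1 K → 2980 K; t = 29.8.
G = 99.47·ln 29.8 − 161.1 = 99.47·3.3945 − 161.1 = 176.552.
Rounded: 177.

177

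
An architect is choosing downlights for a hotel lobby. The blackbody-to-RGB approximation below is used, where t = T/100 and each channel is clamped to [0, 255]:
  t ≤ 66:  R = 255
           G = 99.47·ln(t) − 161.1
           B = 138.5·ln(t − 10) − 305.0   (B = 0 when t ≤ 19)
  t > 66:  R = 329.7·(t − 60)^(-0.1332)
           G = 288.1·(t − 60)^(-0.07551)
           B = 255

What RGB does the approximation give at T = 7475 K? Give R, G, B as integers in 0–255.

t = 7475/100 = 74.75; the t > 66 branch applies.
R = 329.7·(74.75 − 60)^(-0.1332) = 329.7·14.75^(-0.1332) = 329.7·0.69874 = 230.375.
G = 288.1·(74.75 − 60)^(-0.07551) = 288.1·14.75^(-0.07551) = 288.1·0.81610 = 235.119.
B = 255 by definition for t > 66.
Rounded: (230, 235, 255).

R=230, G=235, B=255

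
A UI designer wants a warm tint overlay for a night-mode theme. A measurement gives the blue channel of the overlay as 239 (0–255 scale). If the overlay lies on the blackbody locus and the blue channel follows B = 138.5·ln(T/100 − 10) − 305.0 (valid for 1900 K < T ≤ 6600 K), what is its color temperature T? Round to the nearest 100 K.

ln(t − 10) = (239 + 305.0) / 138.5 = 3.9278.
t − 10 = e^3.9278 = 50.795, so t = 60.795.
T = 100·t = 6079 K → 6100 K to the nearest 100 K.

6100 K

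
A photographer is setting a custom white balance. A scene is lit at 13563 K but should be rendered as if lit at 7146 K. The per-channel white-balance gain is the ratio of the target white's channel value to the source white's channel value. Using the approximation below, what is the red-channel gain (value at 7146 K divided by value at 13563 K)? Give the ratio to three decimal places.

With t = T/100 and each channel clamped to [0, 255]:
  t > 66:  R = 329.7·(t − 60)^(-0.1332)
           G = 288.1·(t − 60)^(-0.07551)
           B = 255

At 13563 K (t = 135.63):
  R = 329.7·(135.63 − 60)^(-0.1332) = 329.7·75.63^(-0.1332) = 329.7·0.56203 = 185.301.
At 7146 K (t = 71.46):
  R = 329.7·(71.46 − 60)^(-0.1332) = 329.7·11.46^(-0.1332) = 329.7·0.72263 = 238.251.
Gain = 238.251 / 185.301 = 1.2858 → 1.286.

1.286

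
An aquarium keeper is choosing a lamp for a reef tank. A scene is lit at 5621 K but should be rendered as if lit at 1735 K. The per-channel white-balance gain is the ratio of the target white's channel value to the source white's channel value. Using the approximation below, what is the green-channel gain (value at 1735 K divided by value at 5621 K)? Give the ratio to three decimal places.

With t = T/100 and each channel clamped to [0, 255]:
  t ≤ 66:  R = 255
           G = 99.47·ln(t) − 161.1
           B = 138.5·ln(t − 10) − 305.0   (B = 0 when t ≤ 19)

0.512

At 5621 K (t = 56.21):
  G = 99.47·ln 56.21 − 161.1 = 99.47·4.0291 − 161.1 = 239.674.
At 1735 K (t = 17.35):
  G = 99.47·ln 17.35 − 161.1 = 99.47·2.8536 − 161.1 = 122.747.
Gain = 122.747 / 239.674 = 0.5121 → 0.512.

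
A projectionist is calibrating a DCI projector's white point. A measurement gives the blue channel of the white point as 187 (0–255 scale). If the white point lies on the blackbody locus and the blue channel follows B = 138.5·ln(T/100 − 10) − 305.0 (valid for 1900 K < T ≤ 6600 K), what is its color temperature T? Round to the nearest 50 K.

ln(t − 10) = (187 + 305.0) / 138.5 = 3.5523.
t − 10 = e^3.5523 = 34.895, so t = 44.895.
T = 100·t = 4490 K → 4500 K to the nearest 50 K.

4500 K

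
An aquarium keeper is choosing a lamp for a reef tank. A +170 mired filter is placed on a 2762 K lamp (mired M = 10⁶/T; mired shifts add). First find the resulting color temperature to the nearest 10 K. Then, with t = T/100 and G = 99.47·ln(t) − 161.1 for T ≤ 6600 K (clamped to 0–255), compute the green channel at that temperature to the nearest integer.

131

M_in = 10⁶/2762 = 362.06; M_out = 362.06 + (+170) = 532.06.
T_out = 10⁶/532.06 = 1879.5 K → 1880 K; t = 18.8.
G = 99.47·ln 18.8 − 161.1 = 99.47·2.9339 − 161.1 = 130.731.
Rounded: 131.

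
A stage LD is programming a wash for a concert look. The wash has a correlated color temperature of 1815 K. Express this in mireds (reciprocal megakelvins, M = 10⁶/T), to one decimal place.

551.0 mireds

M = 10⁶ / 1815 = 550.964 → 551.0 mireds.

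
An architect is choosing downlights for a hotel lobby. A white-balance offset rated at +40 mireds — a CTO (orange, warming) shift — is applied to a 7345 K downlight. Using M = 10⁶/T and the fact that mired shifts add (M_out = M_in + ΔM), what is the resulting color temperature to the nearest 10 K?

5680 K

M_in = 10⁶/7345 = 136.15 mireds.
M_out = 136.15 + (+40) = 176.15 mireds.
T_out = 10⁶/176.15 = 5677.1 K → 5680 K.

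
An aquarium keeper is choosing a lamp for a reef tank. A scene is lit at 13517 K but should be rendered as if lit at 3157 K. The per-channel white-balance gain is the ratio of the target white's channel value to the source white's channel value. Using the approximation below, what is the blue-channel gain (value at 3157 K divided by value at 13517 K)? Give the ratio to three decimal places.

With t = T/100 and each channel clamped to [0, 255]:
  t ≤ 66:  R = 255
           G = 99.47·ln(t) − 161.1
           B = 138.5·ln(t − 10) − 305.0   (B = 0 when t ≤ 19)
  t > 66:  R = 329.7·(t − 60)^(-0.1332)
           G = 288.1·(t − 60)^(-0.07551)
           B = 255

At 13517 K (t = 135.17):
  B = 255 by definition for t > 66.
At 3157 K (t = 31.57):
  B = 138.5·ln(31.57 − 10) − 305.0 = 138.5·ln 21.57 − 305.0 = 138.5·3.0713 − 305.0 = 120.376.
Gain = 120.376 / 255.000 = 0.4721 → 0.472.

0.472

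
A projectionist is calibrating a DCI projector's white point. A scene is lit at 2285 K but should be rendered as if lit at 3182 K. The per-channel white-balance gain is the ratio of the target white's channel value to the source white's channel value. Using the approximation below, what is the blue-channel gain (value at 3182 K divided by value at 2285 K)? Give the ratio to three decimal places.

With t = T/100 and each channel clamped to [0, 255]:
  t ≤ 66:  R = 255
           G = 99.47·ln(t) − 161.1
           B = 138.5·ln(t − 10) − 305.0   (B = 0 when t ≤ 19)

At 2285 K (t = 22.85):
  B = 138.5·ln(22.85 − 10) − 305.0 = 138.5·ln 12.85 − 305.0 = 138.5·2.5533 − 305.0 = 48.638.
At 3182 K (t = 31.82):
  B = 138.5·ln(31.82 − 10) − 305.0 = 138.5·ln 21.82 − 305.0 = 138.5·3.0828 − 305.0 = 121.972.
Gain = 121.972 / 48.638 = 2.5077 → 2.508.

2.508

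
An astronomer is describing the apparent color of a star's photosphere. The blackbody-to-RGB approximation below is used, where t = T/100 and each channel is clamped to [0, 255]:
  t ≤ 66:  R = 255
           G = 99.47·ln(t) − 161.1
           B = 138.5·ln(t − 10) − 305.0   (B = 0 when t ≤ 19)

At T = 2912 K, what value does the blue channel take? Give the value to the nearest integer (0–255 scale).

104

t = 2912/100 = 29.12; the t ≤ 66 branch applies.
B = 138.5·ln(29.12 − 10) − 305.0 = 138.5·ln 19.12 − 305.0 = 138.5·2.9507 − 305.0 = 103.677.
Rounded: 104.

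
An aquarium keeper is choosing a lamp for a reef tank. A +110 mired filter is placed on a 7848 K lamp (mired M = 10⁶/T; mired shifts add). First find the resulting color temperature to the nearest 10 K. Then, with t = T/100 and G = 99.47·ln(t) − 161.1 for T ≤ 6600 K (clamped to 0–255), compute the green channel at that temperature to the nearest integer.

M_in = 10⁶/7848 = 127.42; M_out = 127.42 + (+110) = 237.42.
T_out = 10⁶/237.42 = 4211.9 K → 4210 K; t = 42.1.
G = 99.47·ln 42.1 − 161.1 = 99.47·3.7400 − 161.1 = 210.923.
Rounded: 211.

211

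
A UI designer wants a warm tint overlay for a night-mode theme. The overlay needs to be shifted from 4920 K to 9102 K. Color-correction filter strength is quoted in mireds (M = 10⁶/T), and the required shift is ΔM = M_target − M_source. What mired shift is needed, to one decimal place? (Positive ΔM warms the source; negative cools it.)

-93.4 mireds

M_source = 10⁶/4920 = 203.252; M_target = 10⁶/9102 = 109.866.
ΔM = 109.866 − 203.252 = -93.386 → -93.4 mireds, a cooling shift.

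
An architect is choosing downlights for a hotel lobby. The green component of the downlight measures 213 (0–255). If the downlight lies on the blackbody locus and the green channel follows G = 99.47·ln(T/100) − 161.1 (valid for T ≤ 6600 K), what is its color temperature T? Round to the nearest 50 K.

4300 K

ln t = (213 + 161.1) / 99.47 = 3.7609.
t = e^3.7609 = 42.989.
T = 100·t = 4299 K → 4300 K to the nearest 50 K.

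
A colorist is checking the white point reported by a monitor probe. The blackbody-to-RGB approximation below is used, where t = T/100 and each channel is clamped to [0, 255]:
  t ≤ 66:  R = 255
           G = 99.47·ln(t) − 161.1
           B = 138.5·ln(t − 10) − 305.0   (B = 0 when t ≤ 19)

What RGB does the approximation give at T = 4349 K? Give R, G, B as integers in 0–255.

R=255, G=214, B=181

t = 4349/100 = 43.49; the t ≤ 66 branch applies.
R = 255 by definition for t ≤ 66.
G = 99.47·ln 43.49 − 161.1 = 99.47·3.7725 − 161.1 = 214.154.
B = 138.5·ln(43.49 − 10) − 305.0 = 138.5·ln 33.49 − 305.0 = 138.5·3.5112 − 305.0 = 181.308.
Rounded: (255, 214, 181).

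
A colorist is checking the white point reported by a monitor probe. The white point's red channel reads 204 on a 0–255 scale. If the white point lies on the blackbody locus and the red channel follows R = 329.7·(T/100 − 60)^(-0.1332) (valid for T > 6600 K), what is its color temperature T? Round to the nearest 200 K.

9600 K

(t − 60)^(-0.1332) = 204/329.7 = 0.61874.
t − 60 = 0.61874^(1/-0.1332) = 0.61874^(-7.508) = 36.748, so t = 96.748.
T = 100·t = 9675 K → 9600 K to the nearest 200 K.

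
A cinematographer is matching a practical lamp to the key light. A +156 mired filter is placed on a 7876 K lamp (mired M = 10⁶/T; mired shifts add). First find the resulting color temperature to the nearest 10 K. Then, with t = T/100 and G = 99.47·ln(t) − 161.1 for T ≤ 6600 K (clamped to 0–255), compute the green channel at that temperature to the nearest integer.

M_in = 10⁶/7876 = 126.97; M_out = 126.97 + (+156) = 282.97.
T_out = 10⁶/282.97 = 3534.0 K → 3530 K; t = 35.3.
G = 99.47·ln 35.3 − 161.1 = 99.47·3.5639 − 161.1 = 193.399.
Rounded: 193.

193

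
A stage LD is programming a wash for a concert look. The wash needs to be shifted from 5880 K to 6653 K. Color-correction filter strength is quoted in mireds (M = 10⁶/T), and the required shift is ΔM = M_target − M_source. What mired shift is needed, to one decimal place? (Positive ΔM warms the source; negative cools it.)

M_source = 10⁶/5880 = 170.068; M_target = 10⁶/6653 = 150.308.
ΔM = 150.308 − 170.068 = -19.760 → -19.8 mireds, a cooling shift.

-19.8 mireds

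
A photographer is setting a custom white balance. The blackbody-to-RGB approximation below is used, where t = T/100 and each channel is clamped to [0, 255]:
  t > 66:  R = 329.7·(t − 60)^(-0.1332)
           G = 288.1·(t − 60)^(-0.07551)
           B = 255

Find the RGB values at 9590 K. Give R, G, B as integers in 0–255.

t = 9590/100 = 95.9; the t > 66 branch applies.
R = 329.7·(95.9 − 60)^(-0.1332) = 329.7·35.9^(-0.1332) = 329.7·0.62067 = 204.635.
G = 288.1·(95.9 − 60)^(-0.07551) = 288.1·35.9^(-0.07551) = 288.1·0.76309 = 219.846.
B = 255 by definition for t > 66.
Rounded: (205, 220, 255).

R=205, G=220, B=255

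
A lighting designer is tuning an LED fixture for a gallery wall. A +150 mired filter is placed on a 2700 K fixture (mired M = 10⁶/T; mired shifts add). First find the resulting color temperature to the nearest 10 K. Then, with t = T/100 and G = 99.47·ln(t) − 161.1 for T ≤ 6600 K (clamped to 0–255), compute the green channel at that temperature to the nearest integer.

M_in = 10⁶/2700 = 370.37; M_out = 370.37 + (+150) = 520.37.
T_out = 10⁶/520.37 = 1921.7 K → 1920 K; t = 19.2.
G = 99.47·ln 19.2 − 161.1 = 99.47·2.9549 − 161.1 = 132.825.
Rounded: 133.

133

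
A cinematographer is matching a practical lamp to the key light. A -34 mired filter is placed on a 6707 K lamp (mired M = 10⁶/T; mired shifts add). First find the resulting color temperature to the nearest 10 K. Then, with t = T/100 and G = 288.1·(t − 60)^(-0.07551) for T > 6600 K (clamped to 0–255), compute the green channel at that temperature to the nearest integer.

M_in = 10⁶/6707 = 149.10; M_out = 149.10 + (-34) = 115.10.
T_out = 10⁶/115.10 = 8688.3 K → 8690 K; t = 86.9.
G = 288.1·(86.9 − 60)^(-0.07551) = 288.1·26.9^(-0.07551) = 288.1·0.77990 = 224.689.
Rounded: 225.

225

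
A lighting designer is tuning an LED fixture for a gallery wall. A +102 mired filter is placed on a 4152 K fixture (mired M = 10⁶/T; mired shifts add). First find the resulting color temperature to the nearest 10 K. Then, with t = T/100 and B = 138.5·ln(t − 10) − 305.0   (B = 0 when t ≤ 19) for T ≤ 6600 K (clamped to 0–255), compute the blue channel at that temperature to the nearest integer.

104

M_in = 10⁶/4152 = 240.85; M_out = 240.85 + (+102) = 342.85.
T_out = 10⁶/342.85 = 2916.7 K → 2920 K; t = 29.2.
B = 138.5·ln(29.2 − 10) − 305.0 = 138.5·ln 19.2 − 305.0 = 138.5·2.9549 − 305.0 = 104.255.
Rounded: 104.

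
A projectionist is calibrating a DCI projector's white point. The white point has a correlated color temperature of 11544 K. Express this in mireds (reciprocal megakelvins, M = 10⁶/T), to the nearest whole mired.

M = 10⁶ / 11544 = 86.625 → 87 mireds.

87 mireds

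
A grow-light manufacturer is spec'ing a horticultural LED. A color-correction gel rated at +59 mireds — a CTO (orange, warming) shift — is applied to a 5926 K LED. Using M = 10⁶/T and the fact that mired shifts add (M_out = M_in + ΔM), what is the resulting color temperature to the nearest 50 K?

4400 K

M_in = 10⁶/5926 = 168.75 mireds.
M_out = 168.75 + (+59) = 227.75 mireds.
T_out = 10⁶/227.75 = 4390.8 K → 4400 K.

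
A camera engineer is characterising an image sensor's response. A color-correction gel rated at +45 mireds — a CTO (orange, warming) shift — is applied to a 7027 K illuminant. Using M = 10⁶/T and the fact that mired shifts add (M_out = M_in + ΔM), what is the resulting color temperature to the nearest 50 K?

5350 K

M_in = 10⁶/7027 = 142.31 mireds.
M_out = 142.31 + (+45) = 187.31 mireds.
T_out = 10⁶/187.31 = 5338.8 K → 5350 K.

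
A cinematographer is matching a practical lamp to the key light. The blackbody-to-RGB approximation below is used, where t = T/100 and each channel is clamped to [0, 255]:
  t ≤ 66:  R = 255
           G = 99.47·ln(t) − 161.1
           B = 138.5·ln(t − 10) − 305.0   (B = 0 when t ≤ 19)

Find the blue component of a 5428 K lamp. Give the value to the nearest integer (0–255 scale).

t = 5428/100 = 54.28; the t ≤ 66 branch applies.
B = 138.5·ln(54.28 − 10) − 305.0 = 138.5·ln 44.28 − 305.0 = 138.5·3.7905 − 305.0 = 219.989.
Rounded: 220.

220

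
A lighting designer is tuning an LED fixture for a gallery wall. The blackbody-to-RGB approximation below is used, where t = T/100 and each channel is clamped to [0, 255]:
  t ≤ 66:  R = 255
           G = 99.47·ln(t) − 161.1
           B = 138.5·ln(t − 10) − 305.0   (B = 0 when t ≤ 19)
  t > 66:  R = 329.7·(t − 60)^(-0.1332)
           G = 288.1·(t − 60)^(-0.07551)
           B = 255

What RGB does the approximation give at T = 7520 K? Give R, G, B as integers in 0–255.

R=229, G=235, B=255

t = 7520/100 = 75.2; the t > 66 branch applies.
R = 329.7·(75.2 − 60)^(-0.1332) = 329.7·15.2^(-0.1332) = 329.7·0.69595 = 229.455.
G = 288.1·(75.2 − 60)^(-0.07551) = 288.1·15.2^(-0.07551) = 288.1·0.81425 = 234.586.
B = 255 by definition for t > 66.
Rounded: (229, 235, 255).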